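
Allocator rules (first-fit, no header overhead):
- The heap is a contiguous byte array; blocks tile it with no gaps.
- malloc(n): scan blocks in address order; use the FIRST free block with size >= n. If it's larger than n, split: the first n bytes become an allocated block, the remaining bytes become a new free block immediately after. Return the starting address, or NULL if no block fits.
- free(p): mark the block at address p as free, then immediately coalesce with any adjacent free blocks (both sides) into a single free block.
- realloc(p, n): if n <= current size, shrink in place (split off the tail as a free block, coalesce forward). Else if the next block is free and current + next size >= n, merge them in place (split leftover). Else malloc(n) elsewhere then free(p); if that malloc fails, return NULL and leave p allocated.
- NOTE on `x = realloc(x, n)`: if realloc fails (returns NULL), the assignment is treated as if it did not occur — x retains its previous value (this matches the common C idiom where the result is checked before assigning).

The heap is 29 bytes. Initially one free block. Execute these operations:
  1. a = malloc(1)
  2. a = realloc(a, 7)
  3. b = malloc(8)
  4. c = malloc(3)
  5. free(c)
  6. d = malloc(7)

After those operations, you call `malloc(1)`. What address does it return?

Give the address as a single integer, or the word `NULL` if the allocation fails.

Answer: 22

Derivation:
Op 1: a = malloc(1) -> a = 0; heap: [0-0 ALLOC][1-28 FREE]
Op 2: a = realloc(a, 7) -> a = 0; heap: [0-6 ALLOC][7-28 FREE]
Op 3: b = malloc(8) -> b = 7; heap: [0-6 ALLOC][7-14 ALLOC][15-28 FREE]
Op 4: c = malloc(3) -> c = 15; heap: [0-6 ALLOC][7-14 ALLOC][15-17 ALLOC][18-28 FREE]
Op 5: free(c) -> (freed c); heap: [0-6 ALLOC][7-14 ALLOC][15-28 FREE]
Op 6: d = malloc(7) -> d = 15; heap: [0-6 ALLOC][7-14 ALLOC][15-21 ALLOC][22-28 FREE]
malloc(1): first-fit scan over [0-6 ALLOC][7-14 ALLOC][15-21 ALLOC][22-28 FREE] -> 22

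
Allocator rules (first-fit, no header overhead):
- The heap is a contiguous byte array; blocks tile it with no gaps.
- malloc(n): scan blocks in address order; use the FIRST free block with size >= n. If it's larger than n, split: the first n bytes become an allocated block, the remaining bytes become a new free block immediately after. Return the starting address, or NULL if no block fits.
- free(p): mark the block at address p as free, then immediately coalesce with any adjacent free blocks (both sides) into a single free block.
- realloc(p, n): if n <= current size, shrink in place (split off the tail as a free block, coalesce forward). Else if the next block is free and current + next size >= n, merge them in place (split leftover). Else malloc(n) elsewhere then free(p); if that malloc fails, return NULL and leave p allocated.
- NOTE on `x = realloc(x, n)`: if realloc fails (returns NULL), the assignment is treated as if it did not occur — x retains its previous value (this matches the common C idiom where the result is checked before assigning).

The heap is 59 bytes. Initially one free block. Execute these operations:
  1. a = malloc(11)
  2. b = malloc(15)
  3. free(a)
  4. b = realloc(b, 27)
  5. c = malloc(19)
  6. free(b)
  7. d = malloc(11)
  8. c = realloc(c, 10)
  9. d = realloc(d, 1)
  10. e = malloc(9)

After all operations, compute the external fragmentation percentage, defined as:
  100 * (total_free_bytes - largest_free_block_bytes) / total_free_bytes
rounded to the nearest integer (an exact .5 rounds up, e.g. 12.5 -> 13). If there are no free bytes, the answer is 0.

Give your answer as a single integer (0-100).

Op 1: a = malloc(11) -> a = 0; heap: [0-10 ALLOC][11-58 FREE]
Op 2: b = malloc(15) -> b = 11; heap: [0-10 ALLOC][11-25 ALLOC][26-58 FREE]
Op 3: free(a) -> (freed a); heap: [0-10 FREE][11-25 ALLOC][26-58 FREE]
Op 4: b = realloc(b, 27) -> b = 11; heap: [0-10 FREE][11-37 ALLOC][38-58 FREE]
Op 5: c = malloc(19) -> c = 38; heap: [0-10 FREE][11-37 ALLOC][38-56 ALLOC][57-58 FREE]
Op 6: free(b) -> (freed b); heap: [0-37 FREE][38-56 ALLOC][57-58 FREE]
Op 7: d = malloc(11) -> d = 0; heap: [0-10 ALLOC][11-37 FREE][38-56 ALLOC][57-58 FREE]
Op 8: c = realloc(c, 10) -> c = 38; heap: [0-10 ALLOC][11-37 FREE][38-47 ALLOC][48-58 FREE]
Op 9: d = realloc(d, 1) -> d = 0; heap: [0-0 ALLOC][1-37 FREE][38-47 ALLOC][48-58 FREE]
Op 10: e = malloc(9) -> e = 1; heap: [0-0 ALLOC][1-9 ALLOC][10-37 FREE][38-47 ALLOC][48-58 FREE]
Free blocks: [28 11] total_free=39 largest=28 -> 100*(39-28)/39 = 1100/39 ≈ 28.205 -> rounds to 28

Answer: 28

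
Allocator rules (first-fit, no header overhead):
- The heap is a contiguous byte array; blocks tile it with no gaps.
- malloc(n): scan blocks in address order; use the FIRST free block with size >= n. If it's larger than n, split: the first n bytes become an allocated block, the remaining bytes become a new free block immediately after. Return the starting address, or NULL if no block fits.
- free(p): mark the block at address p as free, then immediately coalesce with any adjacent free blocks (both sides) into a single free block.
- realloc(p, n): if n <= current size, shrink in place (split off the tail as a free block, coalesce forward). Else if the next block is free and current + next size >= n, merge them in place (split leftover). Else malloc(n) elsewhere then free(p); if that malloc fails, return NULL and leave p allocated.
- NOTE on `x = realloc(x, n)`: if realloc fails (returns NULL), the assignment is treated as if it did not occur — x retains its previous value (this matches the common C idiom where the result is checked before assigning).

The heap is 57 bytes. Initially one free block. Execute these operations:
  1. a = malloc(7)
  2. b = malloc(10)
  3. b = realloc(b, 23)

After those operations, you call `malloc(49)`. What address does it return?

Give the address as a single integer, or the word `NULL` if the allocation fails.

Op 1: a = malloc(7) -> a = 0; heap: [0-6 ALLOC][7-56 FREE]
Op 2: b = malloc(10) -> b = 7; heap: [0-6 ALLOC][7-16 ALLOC][17-56 FREE]
Op 3: b = realloc(b, 23) -> b = 7; heap: [0-6 ALLOC][7-29 ALLOC][30-56 FREE]
malloc(49): first-fit scan over [0-6 ALLOC][7-29 ALLOC][30-56 FREE] -> NULL

Answer: NULL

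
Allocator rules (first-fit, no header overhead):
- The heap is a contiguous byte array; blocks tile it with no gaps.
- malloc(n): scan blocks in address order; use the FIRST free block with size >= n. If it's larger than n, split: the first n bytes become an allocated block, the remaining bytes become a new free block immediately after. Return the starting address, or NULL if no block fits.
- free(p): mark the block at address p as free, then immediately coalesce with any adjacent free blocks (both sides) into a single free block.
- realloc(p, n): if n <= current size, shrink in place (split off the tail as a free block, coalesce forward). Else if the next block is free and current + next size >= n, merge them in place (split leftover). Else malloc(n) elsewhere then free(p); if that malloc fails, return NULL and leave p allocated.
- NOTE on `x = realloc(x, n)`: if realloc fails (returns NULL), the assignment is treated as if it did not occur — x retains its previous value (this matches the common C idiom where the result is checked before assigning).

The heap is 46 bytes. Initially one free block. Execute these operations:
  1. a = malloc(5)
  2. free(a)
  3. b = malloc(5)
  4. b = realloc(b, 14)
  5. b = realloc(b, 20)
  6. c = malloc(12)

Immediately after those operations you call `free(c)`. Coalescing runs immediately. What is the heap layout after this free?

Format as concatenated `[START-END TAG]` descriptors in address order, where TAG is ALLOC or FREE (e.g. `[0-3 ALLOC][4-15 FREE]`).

Answer: [0-19 ALLOC][20-45 FREE]

Derivation:
Op 1: a = malloc(5) -> a = 0; heap: [0-4 ALLOC][5-45 FREE]
Op 2: free(a) -> (freed a); heap: [0-45 FREE]
Op 3: b = malloc(5) -> b = 0; heap: [0-4 ALLOC][5-45 FREE]
Op 4: b = realloc(b, 14) -> b = 0; heap: [0-13 ALLOC][14-45 FREE]
Op 5: b = realloc(b, 20) -> b = 0; heap: [0-19 ALLOC][20-45 FREE]
Op 6: c = malloc(12) -> c = 20; heap: [0-19 ALLOC][20-31 ALLOC][32-45 FREE]
free(c): c = 20 -> block [20-31 ALLOC]; mark free, coalesce with adjacent free neighbors -> [0-19 ALLOC][20-45 FREE]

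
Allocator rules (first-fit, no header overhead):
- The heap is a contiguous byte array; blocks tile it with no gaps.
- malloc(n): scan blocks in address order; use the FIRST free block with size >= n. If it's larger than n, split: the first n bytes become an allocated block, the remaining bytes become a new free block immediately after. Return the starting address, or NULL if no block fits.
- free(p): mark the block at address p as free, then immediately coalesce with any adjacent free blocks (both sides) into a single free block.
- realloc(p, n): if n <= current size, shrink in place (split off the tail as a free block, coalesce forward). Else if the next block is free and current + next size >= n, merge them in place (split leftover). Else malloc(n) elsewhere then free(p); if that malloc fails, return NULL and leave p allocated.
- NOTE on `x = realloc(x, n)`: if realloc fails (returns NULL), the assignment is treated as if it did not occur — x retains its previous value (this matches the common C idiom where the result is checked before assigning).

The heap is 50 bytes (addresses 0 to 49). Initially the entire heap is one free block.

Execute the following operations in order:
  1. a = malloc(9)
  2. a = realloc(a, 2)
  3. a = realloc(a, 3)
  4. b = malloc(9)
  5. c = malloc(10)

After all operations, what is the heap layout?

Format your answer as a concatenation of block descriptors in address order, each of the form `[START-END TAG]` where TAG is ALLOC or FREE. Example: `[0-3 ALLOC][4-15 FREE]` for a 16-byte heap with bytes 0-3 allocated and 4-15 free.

Op 1: a = malloc(9) -> a = 0; heap: [0-8 ALLOC][9-49 FREE]
Op 2: a = realloc(a, 2) -> a = 0; heap: [0-1 ALLOC][2-49 FREE]
Op 3: a = realloc(a, 3) -> a = 0; heap: [0-2 ALLOC][3-49 FREE]
Op 4: b = malloc(9) -> b = 3; heap: [0-2 ALLOC][3-11 ALLOC][12-49 FREE]
Op 5: c = malloc(10) -> c = 12; heap: [0-2 ALLOC][3-11 ALLOC][12-21 ALLOC][22-49 FREE]

Answer: [0-2 ALLOC][3-11 ALLOC][12-21 ALLOC][22-49 FREE]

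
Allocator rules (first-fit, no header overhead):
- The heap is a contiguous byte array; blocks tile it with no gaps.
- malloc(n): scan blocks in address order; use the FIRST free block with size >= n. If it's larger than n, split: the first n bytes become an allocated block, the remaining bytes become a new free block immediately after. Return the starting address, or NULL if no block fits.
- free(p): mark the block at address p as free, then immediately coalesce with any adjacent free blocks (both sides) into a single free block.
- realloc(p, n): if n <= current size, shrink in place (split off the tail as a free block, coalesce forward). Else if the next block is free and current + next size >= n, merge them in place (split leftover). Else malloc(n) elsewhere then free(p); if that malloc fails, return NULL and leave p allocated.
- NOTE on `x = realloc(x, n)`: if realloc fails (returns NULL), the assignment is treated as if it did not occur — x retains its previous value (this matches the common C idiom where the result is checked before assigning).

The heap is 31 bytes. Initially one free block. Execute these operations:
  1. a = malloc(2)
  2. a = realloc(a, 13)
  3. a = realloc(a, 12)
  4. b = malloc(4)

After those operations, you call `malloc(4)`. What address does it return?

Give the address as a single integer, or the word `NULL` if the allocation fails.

Answer: 16

Derivation:
Op 1: a = malloc(2) -> a = 0; heap: [0-1 ALLOC][2-30 FREE]
Op 2: a = realloc(a, 13) -> a = 0; heap: [0-12 ALLOC][13-30 FREE]
Op 3: a = realloc(a, 12) -> a = 0; heap: [0-11 ALLOC][12-30 FREE]
Op 4: b = malloc(4) -> b = 12; heap: [0-11 ALLOC][12-15 ALLOC][16-30 FREE]
malloc(4): first-fit scan over [0-11 ALLOC][12-15 ALLOC][16-30 FREE] -> 16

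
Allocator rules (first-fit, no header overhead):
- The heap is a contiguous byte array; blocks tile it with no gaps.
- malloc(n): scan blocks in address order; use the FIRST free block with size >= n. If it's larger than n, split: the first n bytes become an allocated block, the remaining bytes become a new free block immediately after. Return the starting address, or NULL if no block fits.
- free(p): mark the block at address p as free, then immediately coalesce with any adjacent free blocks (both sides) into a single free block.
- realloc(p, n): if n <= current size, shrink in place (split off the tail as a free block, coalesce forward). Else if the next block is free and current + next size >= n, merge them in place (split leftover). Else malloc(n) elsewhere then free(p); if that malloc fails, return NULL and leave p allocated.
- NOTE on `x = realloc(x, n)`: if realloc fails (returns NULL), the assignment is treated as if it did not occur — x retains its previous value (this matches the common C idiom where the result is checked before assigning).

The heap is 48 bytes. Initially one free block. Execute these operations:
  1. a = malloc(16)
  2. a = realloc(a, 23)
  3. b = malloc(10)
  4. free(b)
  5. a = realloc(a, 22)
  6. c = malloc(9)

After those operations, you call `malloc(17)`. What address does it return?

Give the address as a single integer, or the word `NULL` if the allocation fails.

Op 1: a = malloc(16) -> a = 0; heap: [0-15 ALLOC][16-47 FREE]
Op 2: a = realloc(a, 23) -> a = 0; heap: [0-22 ALLOC][23-47 FREE]
Op 3: b = malloc(10) -> b = 23; heap: [0-22 ALLOC][23-32 ALLOC][33-47 FREE]
Op 4: free(b) -> (freed b); heap: [0-22 ALLOC][23-47 FREE]
Op 5: a = realloc(a, 22) -> a = 0; heap: [0-21 ALLOC][22-47 FREE]
Op 6: c = malloc(9) -> c = 22; heap: [0-21 ALLOC][22-30 ALLOC][31-47 FREE]
malloc(17): first-fit scan over [0-21 ALLOC][22-30 ALLOC][31-47 FREE] -> 31

Answer: 31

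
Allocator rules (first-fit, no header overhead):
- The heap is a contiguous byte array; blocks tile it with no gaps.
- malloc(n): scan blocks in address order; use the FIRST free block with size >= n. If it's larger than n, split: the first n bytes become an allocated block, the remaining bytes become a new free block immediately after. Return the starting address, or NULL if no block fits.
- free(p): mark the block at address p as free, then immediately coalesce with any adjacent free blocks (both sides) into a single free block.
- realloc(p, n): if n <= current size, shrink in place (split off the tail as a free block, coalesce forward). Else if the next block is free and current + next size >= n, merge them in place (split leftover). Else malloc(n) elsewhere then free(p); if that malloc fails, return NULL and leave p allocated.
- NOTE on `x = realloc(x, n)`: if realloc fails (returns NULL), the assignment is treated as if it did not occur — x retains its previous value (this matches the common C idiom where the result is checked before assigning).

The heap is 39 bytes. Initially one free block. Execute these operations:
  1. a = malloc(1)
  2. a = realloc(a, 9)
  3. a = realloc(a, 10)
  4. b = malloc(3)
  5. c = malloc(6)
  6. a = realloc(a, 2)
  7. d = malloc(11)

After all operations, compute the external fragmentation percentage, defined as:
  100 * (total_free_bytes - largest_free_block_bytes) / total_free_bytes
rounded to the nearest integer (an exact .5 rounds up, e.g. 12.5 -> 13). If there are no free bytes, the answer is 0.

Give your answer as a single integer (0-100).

Answer: 47

Derivation:
Op 1: a = malloc(1) -> a = 0; heap: [0-0 ALLOC][1-38 FREE]
Op 2: a = realloc(a, 9) -> a = 0; heap: [0-8 ALLOC][9-38 FREE]
Op 3: a = realloc(a, 10) -> a = 0; heap: [0-9 ALLOC][10-38 FREE]
Op 4: b = malloc(3) -> b = 10; heap: [0-9 ALLOC][10-12 ALLOC][13-38 FREE]
Op 5: c = malloc(6) -> c = 13; heap: [0-9 ALLOC][10-12 ALLOC][13-18 ALLOC][19-38 FREE]
Op 6: a = realloc(a, 2) -> a = 0; heap: [0-1 ALLOC][2-9 FREE][10-12 ALLOC][13-18 ALLOC][19-38 FREE]
Op 7: d = malloc(11) -> d = 19; heap: [0-1 ALLOC][2-9 FREE][10-12 ALLOC][13-18 ALLOC][19-29 ALLOC][30-38 FREE]
Free blocks: [8 9] total_free=17 largest=9 -> 100*(17-9)/17 = 800/17 ≈ 47.059 -> rounds to 47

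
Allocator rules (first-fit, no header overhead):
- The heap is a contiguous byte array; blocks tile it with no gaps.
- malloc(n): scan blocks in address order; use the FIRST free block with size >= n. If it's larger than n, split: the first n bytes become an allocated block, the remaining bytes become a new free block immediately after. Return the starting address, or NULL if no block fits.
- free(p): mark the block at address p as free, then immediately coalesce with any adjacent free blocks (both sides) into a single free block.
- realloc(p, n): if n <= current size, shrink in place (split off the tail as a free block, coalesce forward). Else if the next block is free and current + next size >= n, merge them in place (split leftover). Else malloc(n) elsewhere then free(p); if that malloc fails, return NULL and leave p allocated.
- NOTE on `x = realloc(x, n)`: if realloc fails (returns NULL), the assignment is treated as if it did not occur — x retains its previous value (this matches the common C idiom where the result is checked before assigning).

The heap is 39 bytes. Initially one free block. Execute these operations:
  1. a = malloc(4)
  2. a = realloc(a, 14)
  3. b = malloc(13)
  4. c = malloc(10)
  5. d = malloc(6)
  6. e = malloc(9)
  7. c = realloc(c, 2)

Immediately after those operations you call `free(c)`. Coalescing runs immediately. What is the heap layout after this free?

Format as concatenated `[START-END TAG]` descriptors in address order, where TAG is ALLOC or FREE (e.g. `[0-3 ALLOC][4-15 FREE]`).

Answer: [0-13 ALLOC][14-26 ALLOC][27-38 FREE]

Derivation:
Op 1: a = malloc(4) -> a = 0; heap: [0-3 ALLOC][4-38 FREE]
Op 2: a = realloc(a, 14) -> a = 0; heap: [0-13 ALLOC][14-38 FREE]
Op 3: b = malloc(13) -> b = 14; heap: [0-13 ALLOC][14-26 ALLOC][27-38 FREE]
Op 4: c = malloc(10) -> c = 27; heap: [0-13 ALLOC][14-26 ALLOC][27-36 ALLOC][37-38 FREE]
Op 5: d = malloc(6) -> d = NULL; heap: [0-13 ALLOC][14-26 ALLOC][27-36 ALLOC][37-38 FREE]
Op 6: e = malloc(9) -> e = NULL; heap: [0-13 ALLOC][14-26 ALLOC][27-36 ALLOC][37-38 FREE]
Op 7: c = realloc(c, 2) -> c = 27; heap: [0-13 ALLOC][14-26 ALLOC][27-28 ALLOC][29-38 FREE]
free(c): c = 27 -> block [27-28 ALLOC]; mark free, coalesce with adjacent free neighbors -> [0-13 ALLOC][14-26 ALLOC][27-38 FREE]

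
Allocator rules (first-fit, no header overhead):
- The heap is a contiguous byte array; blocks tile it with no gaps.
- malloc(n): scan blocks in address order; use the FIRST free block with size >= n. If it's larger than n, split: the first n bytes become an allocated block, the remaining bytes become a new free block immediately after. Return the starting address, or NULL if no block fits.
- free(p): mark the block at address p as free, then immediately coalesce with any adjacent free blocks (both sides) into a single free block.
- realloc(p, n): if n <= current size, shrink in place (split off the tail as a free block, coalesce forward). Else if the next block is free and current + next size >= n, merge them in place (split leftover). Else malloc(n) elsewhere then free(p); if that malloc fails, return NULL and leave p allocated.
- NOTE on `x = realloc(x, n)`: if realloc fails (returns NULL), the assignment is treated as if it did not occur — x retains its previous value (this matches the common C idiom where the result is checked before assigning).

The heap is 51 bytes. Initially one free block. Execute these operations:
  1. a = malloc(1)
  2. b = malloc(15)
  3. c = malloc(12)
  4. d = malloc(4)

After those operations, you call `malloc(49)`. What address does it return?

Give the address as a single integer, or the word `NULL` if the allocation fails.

Answer: NULL

Derivation:
Op 1: a = malloc(1) -> a = 0; heap: [0-0 ALLOC][1-50 FREE]
Op 2: b = malloc(15) -> b = 1; heap: [0-0 ALLOC][1-15 ALLOC][16-50 FREE]
Op 3: c = malloc(12) -> c = 16; heap: [0-0 ALLOC][1-15 ALLOC][16-27 ALLOC][28-50 FREE]
Op 4: d = malloc(4) -> d = 28; heap: [0-0 ALLOC][1-15 ALLOC][16-27 ALLOC][28-31 ALLOC][32-50 FREE]
malloc(49): first-fit scan over [0-0 ALLOC][1-15 ALLOC][16-27 ALLOC][28-31 ALLOC][32-50 FREE] -> NULL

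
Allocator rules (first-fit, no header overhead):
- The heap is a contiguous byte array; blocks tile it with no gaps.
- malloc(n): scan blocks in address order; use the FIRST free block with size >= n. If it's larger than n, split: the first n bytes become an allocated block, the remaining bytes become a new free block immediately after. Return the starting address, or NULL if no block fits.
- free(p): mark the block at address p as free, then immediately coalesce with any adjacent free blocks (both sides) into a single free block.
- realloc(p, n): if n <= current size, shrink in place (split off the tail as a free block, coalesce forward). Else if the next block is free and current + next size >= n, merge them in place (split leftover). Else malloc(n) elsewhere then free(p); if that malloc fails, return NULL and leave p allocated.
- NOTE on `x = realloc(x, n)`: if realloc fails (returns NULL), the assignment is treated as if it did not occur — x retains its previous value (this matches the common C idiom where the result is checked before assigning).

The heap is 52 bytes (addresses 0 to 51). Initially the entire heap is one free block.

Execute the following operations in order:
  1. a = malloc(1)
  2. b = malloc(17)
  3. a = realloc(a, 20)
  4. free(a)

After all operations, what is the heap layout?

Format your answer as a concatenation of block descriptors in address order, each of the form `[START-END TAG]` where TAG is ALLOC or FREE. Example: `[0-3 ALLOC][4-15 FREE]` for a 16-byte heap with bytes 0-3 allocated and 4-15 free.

Op 1: a = malloc(1) -> a = 0; heap: [0-0 ALLOC][1-51 FREE]
Op 2: b = malloc(17) -> b = 1; heap: [0-0 ALLOC][1-17 ALLOC][18-51 FREE]
Op 3: a = realloc(a, 20) -> a = 18; heap: [0-0 FREE][1-17 ALLOC][18-37 ALLOC][38-51 FREE]
Op 4: free(a) -> (freed a); heap: [0-0 FREE][1-17 ALLOC][18-51 FREE]

Answer: [0-0 FREE][1-17 ALLOC][18-51 FREE]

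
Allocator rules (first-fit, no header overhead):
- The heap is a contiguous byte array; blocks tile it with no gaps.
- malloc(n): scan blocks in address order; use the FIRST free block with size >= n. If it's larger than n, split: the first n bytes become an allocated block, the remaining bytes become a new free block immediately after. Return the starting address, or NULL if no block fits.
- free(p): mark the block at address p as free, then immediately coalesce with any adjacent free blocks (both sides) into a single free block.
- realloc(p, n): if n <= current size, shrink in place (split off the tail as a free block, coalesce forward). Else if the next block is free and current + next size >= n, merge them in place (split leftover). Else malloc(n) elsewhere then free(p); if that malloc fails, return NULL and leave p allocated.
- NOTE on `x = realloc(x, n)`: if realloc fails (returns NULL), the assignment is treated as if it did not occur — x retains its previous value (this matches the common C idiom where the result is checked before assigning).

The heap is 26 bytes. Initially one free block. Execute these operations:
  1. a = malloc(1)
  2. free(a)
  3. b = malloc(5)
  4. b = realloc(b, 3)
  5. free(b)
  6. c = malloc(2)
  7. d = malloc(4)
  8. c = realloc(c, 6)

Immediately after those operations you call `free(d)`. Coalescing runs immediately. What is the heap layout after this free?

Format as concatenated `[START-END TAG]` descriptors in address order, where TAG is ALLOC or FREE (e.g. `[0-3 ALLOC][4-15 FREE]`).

Op 1: a = malloc(1) -> a = 0; heap: [0-0 ALLOC][1-25 FREE]
Op 2: free(a) -> (freed a); heap: [0-25 FREE]
Op 3: b = malloc(5) -> b = 0; heap: [0-4 ALLOC][5-25 FREE]
Op 4: b = realloc(b, 3) -> b = 0; heap: [0-2 ALLOC][3-25 FREE]
Op 5: free(b) -> (freed b); heap: [0-25 FREE]
Op 6: c = malloc(2) -> c = 0; heap: [0-1 ALLOC][2-25 FREE]
Op 7: d = malloc(4) -> d = 2; heap: [0-1 ALLOC][2-5 ALLOC][6-25 FREE]
Op 8: c = realloc(c, 6) -> c = 6; heap: [0-1 FREE][2-5 ALLOC][6-11 ALLOC][12-25 FREE]
free(d): d = 2 -> block [2-5 ALLOC]; mark free, coalesce with adjacent free neighbors -> [0-5 FREE][6-11 ALLOC][12-25 FREE]

Answer: [0-5 FREE][6-11 ALLOC][12-25 FREE]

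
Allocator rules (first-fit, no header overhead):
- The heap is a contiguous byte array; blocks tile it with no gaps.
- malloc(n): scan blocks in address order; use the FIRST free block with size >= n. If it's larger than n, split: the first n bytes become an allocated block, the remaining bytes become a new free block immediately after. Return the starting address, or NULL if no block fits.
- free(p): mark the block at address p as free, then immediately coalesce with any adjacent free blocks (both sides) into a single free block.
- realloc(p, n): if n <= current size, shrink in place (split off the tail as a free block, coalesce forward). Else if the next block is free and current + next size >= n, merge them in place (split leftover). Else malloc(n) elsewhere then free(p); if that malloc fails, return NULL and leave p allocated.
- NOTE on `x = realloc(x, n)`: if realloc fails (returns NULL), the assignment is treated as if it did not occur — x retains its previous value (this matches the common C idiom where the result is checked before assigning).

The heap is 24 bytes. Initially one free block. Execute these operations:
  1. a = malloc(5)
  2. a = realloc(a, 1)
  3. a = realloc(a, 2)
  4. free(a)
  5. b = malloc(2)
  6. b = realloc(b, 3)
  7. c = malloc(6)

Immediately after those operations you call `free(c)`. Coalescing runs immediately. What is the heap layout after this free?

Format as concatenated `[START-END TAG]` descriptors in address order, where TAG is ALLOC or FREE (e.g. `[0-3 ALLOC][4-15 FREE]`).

Answer: [0-2 ALLOC][3-23 FREE]

Derivation:
Op 1: a = malloc(5) -> a = 0; heap: [0-4 ALLOC][5-23 FREE]
Op 2: a = realloc(a, 1) -> a = 0; heap: [0-0 ALLOC][1-23 FREE]
Op 3: a = realloc(a, 2) -> a = 0; heap: [0-1 ALLOC][2-23 FREE]
Op 4: free(a) -> (freed a); heap: [0-23 FREE]
Op 5: b = malloc(2) -> b = 0; heap: [0-1 ALLOC][2-23 FREE]
Op 6: b = realloc(b, 3) -> b = 0; heap: [0-2 ALLOC][3-23 FREE]
Op 7: c = malloc(6) -> c = 3; heap: [0-2 ALLOC][3-8 ALLOC][9-23 FREE]
free(c): c = 3 -> block [3-8 ALLOC]; mark free, coalesce with adjacent free neighbors -> [0-2 ALLOC][3-23 FREE]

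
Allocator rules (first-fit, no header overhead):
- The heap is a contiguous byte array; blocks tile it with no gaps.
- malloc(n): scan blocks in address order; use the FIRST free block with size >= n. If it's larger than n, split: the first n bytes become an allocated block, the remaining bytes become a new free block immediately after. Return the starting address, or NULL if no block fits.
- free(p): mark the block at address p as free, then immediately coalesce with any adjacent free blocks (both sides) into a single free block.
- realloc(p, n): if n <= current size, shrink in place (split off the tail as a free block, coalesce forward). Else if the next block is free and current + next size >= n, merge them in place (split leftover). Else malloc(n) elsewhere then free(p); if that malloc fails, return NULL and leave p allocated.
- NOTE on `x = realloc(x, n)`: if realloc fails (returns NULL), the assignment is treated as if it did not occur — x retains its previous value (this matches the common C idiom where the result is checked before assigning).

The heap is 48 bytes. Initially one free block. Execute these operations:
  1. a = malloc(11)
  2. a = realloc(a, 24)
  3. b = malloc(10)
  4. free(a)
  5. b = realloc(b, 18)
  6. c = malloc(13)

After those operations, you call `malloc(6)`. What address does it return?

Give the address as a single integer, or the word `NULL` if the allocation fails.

Answer: 13

Derivation:
Op 1: a = malloc(11) -> a = 0; heap: [0-10 ALLOC][11-47 FREE]
Op 2: a = realloc(a, 24) -> a = 0; heap: [0-23 ALLOC][24-47 FREE]
Op 3: b = malloc(10) -> b = 24; heap: [0-23 ALLOC][24-33 ALLOC][34-47 FREE]
Op 4: free(a) -> (freed a); heap: [0-23 FREE][24-33 ALLOC][34-47 FREE]
Op 5: b = realloc(b, 18) -> b = 24; heap: [0-23 FREE][24-41 ALLOC][42-47 FREE]
Op 6: c = malloc(13) -> c = 0; heap: [0-12 ALLOC][13-23 FREE][24-41 ALLOC][42-47 FREE]
malloc(6): first-fit scan over [0-12 ALLOC][13-23 FREE][24-41 ALLOC][42-47 FREE] -> 13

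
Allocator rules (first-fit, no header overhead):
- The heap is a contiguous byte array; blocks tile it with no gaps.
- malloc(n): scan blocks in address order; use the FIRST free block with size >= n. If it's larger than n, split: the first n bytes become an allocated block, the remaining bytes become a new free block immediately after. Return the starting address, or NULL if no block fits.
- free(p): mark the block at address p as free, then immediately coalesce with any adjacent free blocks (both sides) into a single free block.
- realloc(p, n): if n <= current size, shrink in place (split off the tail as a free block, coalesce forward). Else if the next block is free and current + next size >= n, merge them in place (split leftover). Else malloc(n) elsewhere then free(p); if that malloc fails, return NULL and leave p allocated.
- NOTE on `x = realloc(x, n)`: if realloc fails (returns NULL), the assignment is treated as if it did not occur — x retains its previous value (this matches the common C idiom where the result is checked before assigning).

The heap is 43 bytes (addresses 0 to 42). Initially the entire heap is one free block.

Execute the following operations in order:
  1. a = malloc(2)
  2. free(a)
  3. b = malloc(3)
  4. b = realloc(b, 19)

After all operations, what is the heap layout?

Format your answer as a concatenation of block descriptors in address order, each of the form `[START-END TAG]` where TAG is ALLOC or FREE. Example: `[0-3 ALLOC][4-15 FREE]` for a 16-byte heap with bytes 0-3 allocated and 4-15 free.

Op 1: a = malloc(2) -> a = 0; heap: [0-1 ALLOC][2-42 FREE]
Op 2: free(a) -> (freed a); heap: [0-42 FREE]
Op 3: b = malloc(3) -> b = 0; heap: [0-2 ALLOC][3-42 FREE]
Op 4: b = realloc(b, 19) -> b = 0; heap: [0-18 ALLOC][19-42 FREE]

Answer: [0-18 ALLOC][19-42 FREE]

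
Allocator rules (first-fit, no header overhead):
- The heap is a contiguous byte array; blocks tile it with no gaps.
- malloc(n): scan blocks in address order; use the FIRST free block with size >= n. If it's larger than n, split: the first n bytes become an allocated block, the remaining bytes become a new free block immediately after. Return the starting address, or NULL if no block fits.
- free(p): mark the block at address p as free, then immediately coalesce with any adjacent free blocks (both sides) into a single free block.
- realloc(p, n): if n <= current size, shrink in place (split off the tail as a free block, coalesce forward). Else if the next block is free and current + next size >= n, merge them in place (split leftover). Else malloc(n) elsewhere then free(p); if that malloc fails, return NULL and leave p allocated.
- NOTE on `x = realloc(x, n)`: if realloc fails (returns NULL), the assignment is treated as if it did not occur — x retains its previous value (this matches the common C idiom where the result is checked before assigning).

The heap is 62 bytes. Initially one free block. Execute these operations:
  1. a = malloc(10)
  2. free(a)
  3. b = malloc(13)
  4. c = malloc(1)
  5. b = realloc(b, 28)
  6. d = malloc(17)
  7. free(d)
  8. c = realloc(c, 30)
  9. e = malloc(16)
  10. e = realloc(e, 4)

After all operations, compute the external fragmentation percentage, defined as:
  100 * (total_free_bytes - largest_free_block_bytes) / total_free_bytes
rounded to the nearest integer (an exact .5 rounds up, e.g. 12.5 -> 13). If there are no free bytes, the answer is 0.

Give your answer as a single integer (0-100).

Answer: 45

Derivation:
Op 1: a = malloc(10) -> a = 0; heap: [0-9 ALLOC][10-61 FREE]
Op 2: free(a) -> (freed a); heap: [0-61 FREE]
Op 3: b = malloc(13) -> b = 0; heap: [0-12 ALLOC][13-61 FREE]
Op 4: c = malloc(1) -> c = 13; heap: [0-12 ALLOC][13-13 ALLOC][14-61 FREE]
Op 5: b = realloc(b, 28) -> b = 14; heap: [0-12 FREE][13-13 ALLOC][14-41 ALLOC][42-61 FREE]
Op 6: d = malloc(17) -> d = 42; heap: [0-12 FREE][13-13 ALLOC][14-41 ALLOC][42-58 ALLOC][59-61 FREE]
Op 7: free(d) -> (freed d); heap: [0-12 FREE][13-13 ALLOC][14-41 ALLOC][42-61 FREE]
Op 8: c = realloc(c, 30) -> NULL (c unchanged); heap: [0-12 FREE][13-13 ALLOC][14-41 ALLOC][42-61 FREE]
Op 9: e = malloc(16) -> e = 42; heap: [0-12 FREE][13-13 ALLOC][14-41 ALLOC][42-57 ALLOC][58-61 FREE]
Op 10: e = realloc(e, 4) -> e = 42; heap: [0-12 FREE][13-13 ALLOC][14-41 ALLOC][42-45 ALLOC][46-61 FREE]
Free blocks: [13 16] total_free=29 largest=16 -> 100*(29-16)/29 = 1300/29 ≈ 44.828 -> rounds to 45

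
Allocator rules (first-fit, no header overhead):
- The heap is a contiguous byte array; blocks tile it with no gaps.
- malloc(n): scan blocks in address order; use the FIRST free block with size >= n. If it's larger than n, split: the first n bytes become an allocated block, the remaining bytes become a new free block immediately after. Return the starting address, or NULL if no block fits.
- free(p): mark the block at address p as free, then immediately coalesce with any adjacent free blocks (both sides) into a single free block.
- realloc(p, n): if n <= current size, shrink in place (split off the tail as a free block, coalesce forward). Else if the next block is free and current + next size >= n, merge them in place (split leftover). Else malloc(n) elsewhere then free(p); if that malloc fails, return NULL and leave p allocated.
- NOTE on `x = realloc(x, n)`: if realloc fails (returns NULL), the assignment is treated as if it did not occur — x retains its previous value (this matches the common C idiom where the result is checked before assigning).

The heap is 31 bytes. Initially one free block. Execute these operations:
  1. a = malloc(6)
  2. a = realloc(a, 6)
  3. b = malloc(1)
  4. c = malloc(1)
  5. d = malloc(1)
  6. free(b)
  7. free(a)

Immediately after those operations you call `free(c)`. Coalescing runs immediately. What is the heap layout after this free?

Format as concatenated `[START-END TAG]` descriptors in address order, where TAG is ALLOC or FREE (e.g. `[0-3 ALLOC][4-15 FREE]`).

Op 1: a = malloc(6) -> a = 0; heap: [0-5 ALLOC][6-30 FREE]
Op 2: a = realloc(a, 6) -> a = 0; heap: [0-5 ALLOC][6-30 FREE]
Op 3: b = malloc(1) -> b = 6; heap: [0-5 ALLOC][6-6 ALLOC][7-30 FREE]
Op 4: c = malloc(1) -> c = 7; heap: [0-5 ALLOC][6-6 ALLOC][7-7 ALLOC][8-30 FREE]
Op 5: d = malloc(1) -> d = 8; heap: [0-5 ALLOC][6-6 ALLOC][7-7 ALLOC][8-8 ALLOC][9-30 FREE]
Op 6: free(b) -> (freed b); heap: [0-5 ALLOC][6-6 FREE][7-7 ALLOC][8-8 ALLOC][9-30 FREE]
Op 7: free(a) -> (freed a); heap: [0-6 FREE][7-7 ALLOC][8-8 ALLOC][9-30 FREE]
free(c): c = 7 -> block [7-7 ALLOC]; mark free, coalesce with adjacent free neighbors -> [0-7 FREE][8-8 ALLOC][9-30 FREE]

Answer: [0-7 FREE][8-8 ALLOC][9-30 FREE]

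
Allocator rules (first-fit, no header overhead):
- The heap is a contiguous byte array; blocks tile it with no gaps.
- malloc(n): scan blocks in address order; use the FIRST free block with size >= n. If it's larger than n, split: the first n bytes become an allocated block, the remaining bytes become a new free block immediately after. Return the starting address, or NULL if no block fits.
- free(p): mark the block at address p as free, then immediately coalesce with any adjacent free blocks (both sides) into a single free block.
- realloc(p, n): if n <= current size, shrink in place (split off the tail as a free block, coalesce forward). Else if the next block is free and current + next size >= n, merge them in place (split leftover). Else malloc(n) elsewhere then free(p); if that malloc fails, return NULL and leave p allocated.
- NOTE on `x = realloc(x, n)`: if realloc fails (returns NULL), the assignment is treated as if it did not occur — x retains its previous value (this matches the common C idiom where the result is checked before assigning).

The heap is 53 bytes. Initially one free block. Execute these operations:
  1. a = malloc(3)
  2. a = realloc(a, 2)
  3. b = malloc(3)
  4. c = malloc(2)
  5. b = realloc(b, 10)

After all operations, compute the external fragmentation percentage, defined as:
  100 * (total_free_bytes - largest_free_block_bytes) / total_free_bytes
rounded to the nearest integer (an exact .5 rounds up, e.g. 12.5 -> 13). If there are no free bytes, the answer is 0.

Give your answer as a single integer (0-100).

Op 1: a = malloc(3) -> a = 0; heap: [0-2 ALLOC][3-52 FREE]
Op 2: a = realloc(a, 2) -> a = 0; heap: [0-1 ALLOC][2-52 FREE]
Op 3: b = malloc(3) -> b = 2; heap: [0-1 ALLOC][2-4 ALLOC][5-52 FREE]
Op 4: c = malloc(2) -> c = 5; heap: [0-1 ALLOC][2-4 ALLOC][5-6 ALLOC][7-52 FREE]
Op 5: b = realloc(b, 10) -> b = 7; heap: [0-1 ALLOC][2-4 FREE][5-6 ALLOC][7-16 ALLOC][17-52 FREE]
Free blocks: [3 36] total_free=39 largest=36 -> 100*(39-36)/39 = 300/39 ≈ 7.692 -> rounds to 8

Answer: 8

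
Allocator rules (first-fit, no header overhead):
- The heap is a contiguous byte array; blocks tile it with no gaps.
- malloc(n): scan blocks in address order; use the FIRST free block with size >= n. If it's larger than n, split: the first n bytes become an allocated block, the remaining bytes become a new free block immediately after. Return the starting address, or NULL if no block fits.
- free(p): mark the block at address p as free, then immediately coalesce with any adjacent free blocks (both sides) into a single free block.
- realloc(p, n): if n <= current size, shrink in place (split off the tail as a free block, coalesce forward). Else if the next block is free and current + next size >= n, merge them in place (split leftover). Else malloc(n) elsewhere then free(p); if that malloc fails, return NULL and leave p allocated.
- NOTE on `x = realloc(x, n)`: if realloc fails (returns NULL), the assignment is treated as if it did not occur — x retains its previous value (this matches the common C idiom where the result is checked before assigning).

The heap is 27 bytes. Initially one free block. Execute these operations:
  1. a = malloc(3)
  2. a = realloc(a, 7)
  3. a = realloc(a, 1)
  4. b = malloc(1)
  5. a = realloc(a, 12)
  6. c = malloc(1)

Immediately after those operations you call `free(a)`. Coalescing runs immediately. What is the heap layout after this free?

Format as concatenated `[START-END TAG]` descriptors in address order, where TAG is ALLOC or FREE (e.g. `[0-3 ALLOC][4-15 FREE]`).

Answer: [0-0 ALLOC][1-1 ALLOC][2-26 FREE]

Derivation:
Op 1: a = malloc(3) -> a = 0; heap: [0-2 ALLOC][3-26 FREE]
Op 2: a = realloc(a, 7) -> a = 0; heap: [0-6 ALLOC][7-26 FREE]
Op 3: a = realloc(a, 1) -> a = 0; heap: [0-0 ALLOC][1-26 FREE]
Op 4: b = malloc(1) -> b = 1; heap: [0-0 ALLOC][1-1 ALLOC][2-26 FREE]
Op 5: a = realloc(a, 12) -> a = 2; heap: [0-0 FREE][1-1 ALLOC][2-13 ALLOC][14-26 FREE]
Op 6: c = malloc(1) -> c = 0; heap: [0-0 ALLOC][1-1 ALLOC][2-13 ALLOC][14-26 FREE]
free(a): a = 2 -> block [2-13 ALLOC]; mark free, coalesce with adjacent free neighbors -> [0-0 ALLOC][1-1 ALLOC][2-26 FREE]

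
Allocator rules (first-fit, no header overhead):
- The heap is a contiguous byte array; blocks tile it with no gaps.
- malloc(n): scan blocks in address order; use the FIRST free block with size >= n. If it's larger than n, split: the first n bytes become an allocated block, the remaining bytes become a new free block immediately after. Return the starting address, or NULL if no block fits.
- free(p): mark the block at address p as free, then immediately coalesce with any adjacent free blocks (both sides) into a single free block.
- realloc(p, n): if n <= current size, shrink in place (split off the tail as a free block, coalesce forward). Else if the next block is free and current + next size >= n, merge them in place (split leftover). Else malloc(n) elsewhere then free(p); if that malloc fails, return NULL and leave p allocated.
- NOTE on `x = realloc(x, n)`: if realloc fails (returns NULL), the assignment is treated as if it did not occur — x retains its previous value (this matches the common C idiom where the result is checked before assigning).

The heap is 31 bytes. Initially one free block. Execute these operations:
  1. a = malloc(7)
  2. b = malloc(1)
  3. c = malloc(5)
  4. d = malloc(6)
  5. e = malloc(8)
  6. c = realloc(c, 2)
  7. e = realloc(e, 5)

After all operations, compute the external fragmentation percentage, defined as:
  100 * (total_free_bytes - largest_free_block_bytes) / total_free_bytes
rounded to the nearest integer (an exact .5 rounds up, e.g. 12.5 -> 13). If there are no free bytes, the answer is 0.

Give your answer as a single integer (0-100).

Answer: 30

Derivation:
Op 1: a = malloc(7) -> a = 0; heap: [0-6 ALLOC][7-30 FREE]
Op 2: b = malloc(1) -> b = 7; heap: [0-6 ALLOC][7-7 ALLOC][8-30 FREE]
Op 3: c = malloc(5) -> c = 8; heap: [0-6 ALLOC][7-7 ALLOC][8-12 ALLOC][13-30 FREE]
Op 4: d = malloc(6) -> d = 13; heap: [0-6 ALLOC][7-7 ALLOC][8-12 ALLOC][13-18 ALLOC][19-30 FREE]
Op 5: e = malloc(8) -> e = 19; heap: [0-6 ALLOC][7-7 ALLOC][8-12 ALLOC][13-18 ALLOC][19-26 ALLOC][27-30 FREE]
Op 6: c = realloc(c, 2) -> c = 8; heap: [0-6 ALLOC][7-7 ALLOC][8-9 ALLOC][10-12 FREE][13-18 ALLOC][19-26 ALLOC][27-30 FREE]
Op 7: e = realloc(e, 5) -> e = 19; heap: [0-6 ALLOC][7-7 ALLOC][8-9 ALLOC][10-12 FREE][13-18 ALLOC][19-23 ALLOC][24-30 FREE]
Free blocks: [3 7] total_free=10 largest=7 -> 100*(10-7)/10 = 300/10 = 30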